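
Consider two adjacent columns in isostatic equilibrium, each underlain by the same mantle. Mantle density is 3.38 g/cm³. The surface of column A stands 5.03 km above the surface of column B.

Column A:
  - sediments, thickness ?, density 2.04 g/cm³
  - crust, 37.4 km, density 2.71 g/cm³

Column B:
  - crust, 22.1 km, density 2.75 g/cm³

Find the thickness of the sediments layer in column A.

Take the compensation level at the base of the deeper column (depth z_c below the surface of column A) and equate Σ ρ_i t_i down to z_c; mantle fills any gap and the z_c terms cancel.
Column A: x×2.04 + 37.4×2.71 + (z_c − 37.4 − x)×3.38
Column B: 5.03×0 + 22.1×2.75 + (z_c − 5.03 − 22.1)×3.38
The z_c×3.38 term appears on both sides and cancels. Collect the known terms of each column as K = Σ(ρt)_known − 3.38 × (depth of known layers): K_A = 101.354 − 3.38×37.4 = −25.058; K_B = 60.775 − 3.38×(5.03 + 22.1) = −30.9244.
Balance: K_A − x×(3.38 − 2.04) = K_B, so x = (K_A − K_B)/(3.38 − 2.04) = 5.8664/1.34 = 4.38 km.

4.38 km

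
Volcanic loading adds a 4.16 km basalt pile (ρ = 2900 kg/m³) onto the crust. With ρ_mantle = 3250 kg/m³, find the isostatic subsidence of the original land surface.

3.71 km

Subaerial loading: s = t ρ_load / ρ_m.
s = 4.16 km × 2900/3250 = 3.71 km.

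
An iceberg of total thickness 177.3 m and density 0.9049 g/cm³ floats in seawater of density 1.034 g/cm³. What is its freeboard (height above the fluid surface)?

Floating equilibrium: submerged depth d = t ρ_obj/ρ_fluid = 177.3 m × 0.9049/1.034 = 155.2 m.
Freeboard = t − d = 177.3 m − 155.2 m = 22.1 m.

22.1 m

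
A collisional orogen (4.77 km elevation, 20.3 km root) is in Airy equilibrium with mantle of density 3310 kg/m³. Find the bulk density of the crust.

2680 kg/m³

ρ_c h = (ρ_m − ρ_c) r → ρ_c (h + r) = ρ_m r → ρ_c = ρ_m r / (h + r).
ρ_c = 3310 × 20.3 km / (4.77 km + 20.3 km) = 2680 kg/m³.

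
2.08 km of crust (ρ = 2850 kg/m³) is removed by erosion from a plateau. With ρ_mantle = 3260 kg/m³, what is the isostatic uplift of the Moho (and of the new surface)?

1.82 km

Unloading: uplift u = e ρ_c/ρ_m = 2.08 km × 2850/3260 = 1.82 km.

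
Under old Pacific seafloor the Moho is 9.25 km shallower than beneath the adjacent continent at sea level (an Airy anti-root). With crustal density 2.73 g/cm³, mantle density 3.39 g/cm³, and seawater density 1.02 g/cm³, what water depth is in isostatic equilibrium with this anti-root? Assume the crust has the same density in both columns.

Replacing a thickness d of crust by seawater at the top must be balanced by replacing crust with mantle at the base: d (ρ_c − ρ_w) = a (ρ_m − ρ_c).
d = a (ρ_m − ρ_c)/(ρ_c − ρ_w) = 9.25 km × 0.66/1.71 = 3.57 km.

3.57 km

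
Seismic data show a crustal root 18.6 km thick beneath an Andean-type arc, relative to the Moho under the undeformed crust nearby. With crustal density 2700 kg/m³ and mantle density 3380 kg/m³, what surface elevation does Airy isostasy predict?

4.68 km

For local isostatic compensation: ρ_c h = (ρ_m − ρ_c) r.
h = r (ρ_m − ρ_c) / ρ_c = 18.6 km × (3380 − 2700) / 2700 = 4.68 km.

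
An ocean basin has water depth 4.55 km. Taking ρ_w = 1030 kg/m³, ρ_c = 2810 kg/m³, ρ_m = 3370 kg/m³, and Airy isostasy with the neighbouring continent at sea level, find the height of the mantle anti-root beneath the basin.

By Archimedes' principle applied to the lithosphere: replacing crust with seawater at the top is compensated by replacing crust with mantle at the base: d (ρ_c − ρ_w) = a (ρ_m − ρ_c).
a = d (ρ_c − ρ_w)/(ρ_m − ρ_c) = 4.55 km × 1780/560 = 14.5 km.

14.5 km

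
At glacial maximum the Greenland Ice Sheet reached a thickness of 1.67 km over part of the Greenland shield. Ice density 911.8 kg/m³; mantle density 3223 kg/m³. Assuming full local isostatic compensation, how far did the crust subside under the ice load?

Isostatic balance requires: the ice load ρ_ice t is balanced by mantle displaced below, ρ_m s.
s = t ρ_ice / ρ_m = 1.67 km × 911.8/3223 = 0.472 km.

0.472 km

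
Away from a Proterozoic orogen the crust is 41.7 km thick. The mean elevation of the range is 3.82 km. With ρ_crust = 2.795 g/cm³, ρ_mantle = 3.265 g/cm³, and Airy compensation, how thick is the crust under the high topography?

68.2 km

Root depth r = h ρ_c / (ρ_m − ρ_c) = 3.82 km × 2.795 / 0.47 = 22.72 km.
Total thickness = T + h + r = 41.7 km + 3.82 km + 22.72 km = 68.2 km.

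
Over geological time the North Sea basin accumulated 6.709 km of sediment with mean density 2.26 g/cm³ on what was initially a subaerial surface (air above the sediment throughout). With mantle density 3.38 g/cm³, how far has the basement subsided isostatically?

Subaerial load: s = t ρ_sed / ρ_m = 6.709 km × 2.26/3.38 = 4.49 km.

4.49 km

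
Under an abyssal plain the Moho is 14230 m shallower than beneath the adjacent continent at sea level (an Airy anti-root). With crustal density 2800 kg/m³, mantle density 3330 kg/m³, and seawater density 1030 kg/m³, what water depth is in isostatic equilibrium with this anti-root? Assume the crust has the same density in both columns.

4260 m

Replacing a thickness d of crust by seawater at the top must be balanced by replacing crust with mantle at the base: d (ρ_c − ρ_w) = a (ρ_m − ρ_c).
d = a (ρ_m − ρ_c)/(ρ_c − ρ_w) = 14230 m × 530/1770 = 4260 m.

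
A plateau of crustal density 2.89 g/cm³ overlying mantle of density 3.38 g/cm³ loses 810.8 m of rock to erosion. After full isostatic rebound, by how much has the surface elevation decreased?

118 m

Rebound u = e ρ_c/ρ_m = 810.8 m × 2.89/3.38 = 693.3 m.
Net surface drop = e − u = 810.8 m − 693.3 m = e (ρ_m − ρ_c)/ρ_m = 118 m.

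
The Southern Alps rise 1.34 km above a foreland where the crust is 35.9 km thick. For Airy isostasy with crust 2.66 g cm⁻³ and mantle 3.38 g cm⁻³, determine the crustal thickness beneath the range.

Root depth r = h ρ_c / (ρ_m − ρ_c) = 1.34 km × 2.66 / 0.72 = 4.951 km.
Total thickness = T + h + r = 35.9 km + 1.34 km + 4.951 km = 42.2 km.

42.2 km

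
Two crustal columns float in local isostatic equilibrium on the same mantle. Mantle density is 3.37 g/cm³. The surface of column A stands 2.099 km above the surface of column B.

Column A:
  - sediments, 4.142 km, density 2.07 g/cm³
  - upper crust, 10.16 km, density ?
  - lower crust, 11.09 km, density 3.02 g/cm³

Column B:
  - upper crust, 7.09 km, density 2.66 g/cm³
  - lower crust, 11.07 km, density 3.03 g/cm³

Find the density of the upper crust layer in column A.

2.72 g/cm³

Take the compensation level at the base of the deeper column (depth z_c below the surface of column A) and equate Σ ρ_i t_i down to z_c; mantle fills any gap and the z_c terms cancel.
Column A: 4.142×2.07 + 10.16×ρ + 11.09×3.02 + (z_c − 25.392)×3.37
Column B: 2.099×0 + 7.09×2.66 + 11.07×3.03 + (z_c − 2.099 − 18.16)×3.37
The z_c×3.37 term appears on both sides and cancels. Collect the known terms of each column as K = Σ(ρt)_known − 3.37 × (depth of known layers): K_A = 42.06574 − 3.37×25.392 = −43.5053; K_B = 52.4015 − 3.37×(2.099 + 18.16) = −15.87133.
Balance: K_A + 10.16×ρ = K_B, so ρ = (K_B − K_A)/10.16 = 27.634/10.16 = 2.72 g/cm³.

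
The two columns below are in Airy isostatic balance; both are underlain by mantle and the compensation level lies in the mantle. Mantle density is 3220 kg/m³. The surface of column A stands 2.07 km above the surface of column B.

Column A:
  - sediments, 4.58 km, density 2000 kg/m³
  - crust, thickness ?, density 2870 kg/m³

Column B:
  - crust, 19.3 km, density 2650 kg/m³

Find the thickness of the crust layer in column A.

34.5 km

Take the compensation level at the base of the deeper column (depth z_c below the surface of column A) and equate Σ ρ_i t_i down to z_c; mantle fills any gap and the z_c terms cancel.
Column A: 4.58×2000 + x×2870 + (z_c − 4.58 − x)×3220
Column B: 2.07×0 + 19.3×2650 + (z_c − 2.07 − 19.3)×3220
The z_c×3220 term appears on both sides and cancels. Collect the known terms of each column as K = Σ(ρt)_known − 3220 × (depth of known layers): K_A = 9160 − 3220×4.58 = −5587.6; K_B = 51145 − 3220×(2.07 + 19.3) = −17666.4.
Balance: K_A − x×(3220 − 2870) = K_B, so x = (K_A − K_B)/(3220 − 2870) = 12078.8/350 = 34.5 km.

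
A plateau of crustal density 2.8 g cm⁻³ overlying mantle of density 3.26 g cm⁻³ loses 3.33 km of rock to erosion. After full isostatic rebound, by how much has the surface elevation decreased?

Rebound u = e ρ_c/ρ_m = 3.33 km × 2.8/3.26 = 2.86 km.
Net surface drop = e − u = 3.33 km − 2.86 km = e (ρ_m − ρ_c)/ρ_m = 0.47 km.

0.47 km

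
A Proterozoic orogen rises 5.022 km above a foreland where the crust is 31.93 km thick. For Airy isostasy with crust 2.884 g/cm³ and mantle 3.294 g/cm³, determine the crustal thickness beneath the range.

Root depth r = h ρ_c / (ρ_m − ρ_c) = 5.022 km × 2.884 / 0.41 = 35.33 km.
Total thickness = T + h + r = 31.93 km + 5.022 km + 35.33 km = 72.3 km.

72.3 km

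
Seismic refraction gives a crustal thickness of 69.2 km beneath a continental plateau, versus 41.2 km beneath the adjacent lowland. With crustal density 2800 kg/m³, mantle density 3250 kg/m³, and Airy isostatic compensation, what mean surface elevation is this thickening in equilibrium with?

3.88 km

Excess crust Δ = 69.2 km − 41.2 km = 28 km, split between elevation h and root r with h + r = Δ.
Airy balance ρ_c h = (ρ_m − ρ_c) r gives r = h ρ_c/(ρ_m − ρ_c), so h (1 + ρ_c/(ρ_m − ρ_c)) = Δ, i.e. h = Δ (ρ_m − ρ_c)/ρ_m.
h = 28 km × 450/3250 = 3.88 km.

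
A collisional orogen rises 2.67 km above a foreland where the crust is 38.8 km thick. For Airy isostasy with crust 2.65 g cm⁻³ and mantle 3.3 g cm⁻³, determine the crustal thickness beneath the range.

52.4 km

Root depth r = h ρ_c / (ρ_m − ρ_c) = 2.67 km × 2.65 / 0.65 = 10.89 km.
Total thickness = T + h + r = 38.8 km + 2.67 km + 10.89 km = 52.4 km.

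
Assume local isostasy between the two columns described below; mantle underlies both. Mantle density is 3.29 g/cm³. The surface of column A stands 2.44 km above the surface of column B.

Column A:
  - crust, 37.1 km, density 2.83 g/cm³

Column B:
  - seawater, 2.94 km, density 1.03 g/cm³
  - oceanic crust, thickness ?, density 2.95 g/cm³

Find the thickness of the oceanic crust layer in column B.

Take the compensation level at the base of the deeper column (depth z_c below the surface of column A) and equate Σ ρ_i t_i down to z_c; mantle fills any gap and the z_c terms cancel.
Column A: 37.1×2.83 + (z_c − 37.1)×3.29
Column B: 2.44×0 + 2.94×1.03 + x×2.95 + (z_c − 2.44 − 2.94 − x)×3.29
The z_c×3.29 term appears on both sides and cancels. Collect the known terms of each column as K = Σ(ρt)_known − 3.29 × (depth of known layers): K_A = 104.993 − 3.29×37.1 = −17.066; K_B = 3.0282 − 3.29×(2.44 + 2.94) = −14.672.
Balance: K_A = K_B − x×(3.29 − 2.95), so x = (K_B − K_A)/(3.29 − 2.95) = 2.394/0.34 = 7.04 km.

7.04 km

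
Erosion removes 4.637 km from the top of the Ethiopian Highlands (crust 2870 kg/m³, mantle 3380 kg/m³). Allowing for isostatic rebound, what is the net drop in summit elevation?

Rebound u = e ρ_c/ρ_m = 4.637 km × 2870/3380 = 3.937 km.
Net surface drop = e − u = 4.637 km − 3.937 km = e (ρ_m − ρ_c)/ρ_m = 0.7 km.

0.7 km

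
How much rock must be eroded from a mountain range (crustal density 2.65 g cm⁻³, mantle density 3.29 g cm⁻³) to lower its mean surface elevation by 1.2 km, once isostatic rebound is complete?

Net drop Δ = e − u = e − e ρ_c/ρ_m = e (ρ_m − ρ_c)/ρ_m.
e = Δ ρ_m/(ρ_m − ρ_c) = 1.2 km × 3.29/0.64 = 6.17 km.

6.17 km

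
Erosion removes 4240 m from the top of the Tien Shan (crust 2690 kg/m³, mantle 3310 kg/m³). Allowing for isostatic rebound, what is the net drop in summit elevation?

794 m

Rebound u = e ρ_c/ρ_m = 4240 m × 2690/3310 = 3446 m.
Net surface drop = e − u = 4240 m − 3446 m = e (ρ_m − ρ_c)/ρ_m = 794 m.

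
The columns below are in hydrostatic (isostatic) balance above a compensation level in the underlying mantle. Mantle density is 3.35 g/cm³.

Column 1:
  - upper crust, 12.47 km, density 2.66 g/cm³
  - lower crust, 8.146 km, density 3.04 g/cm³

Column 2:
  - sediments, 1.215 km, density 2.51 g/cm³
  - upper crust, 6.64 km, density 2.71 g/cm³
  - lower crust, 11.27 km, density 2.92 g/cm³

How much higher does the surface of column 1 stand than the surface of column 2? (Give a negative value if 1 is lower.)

For any compensation level in the mantle, the mantle terms cancel and isostasy reduces to e = (Σt_1 − Σt_2) − (Σ(ρt)_1 − Σ(ρt)_2) / ρ_m.
Σt_1 = 20.616 km; Σt_2 = 19.125 km; Σ(ρt)_1 = 57.93404; Σ(ρt)_2 = 53.95245 (in km·g/cm³).
e = (20.616 − 19.125) − (57.93404 − 53.95245) / 3.35 = 0.302 km.

0.302 km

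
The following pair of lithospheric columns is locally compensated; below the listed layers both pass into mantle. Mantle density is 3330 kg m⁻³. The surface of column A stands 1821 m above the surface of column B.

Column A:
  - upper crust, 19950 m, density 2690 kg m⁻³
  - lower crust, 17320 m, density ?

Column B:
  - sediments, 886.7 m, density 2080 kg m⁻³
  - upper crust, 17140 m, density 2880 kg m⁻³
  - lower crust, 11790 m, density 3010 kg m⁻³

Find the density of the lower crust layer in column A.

Take the compensation level at the base of the deeper column (depth z_c below the surface of column A) and equate Σ ρ_i t_i down to z_c; mantle fills any gap and the z_c terms cancel.
Column A: 19950×2690 + 17320×ρ + (z_c − 37270)×3330
Column B: 1821×0 + 886.7×2080 + 17140×2880 + 11790×3010 + (z_c − 1821 − 29816.7)×3330
The z_c×3330 term appears on both sides and cancels. Collect the known terms of each column as K = Σ(ρt)_known − 3330 × (depth of known layers): K_A = 53665500 − 3330×37270 = −70443600; K_B = 86695436 − 3330×(1821 + 29816.7) = −18658105.
Balance: K_A + 17320×ρ = K_B, so ρ = (K_B − K_A)/17320 = 51785500/17320 = 2990 kg m⁻³.

2990 kg m⁻³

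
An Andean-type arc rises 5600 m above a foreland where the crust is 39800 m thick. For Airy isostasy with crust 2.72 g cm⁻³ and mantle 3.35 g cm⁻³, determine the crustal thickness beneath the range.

Root depth r = h ρ_c / (ρ_m − ρ_c) = 5600 m × 2.72 / 0.63 = 24180 m.
Total thickness = T + h + r = 39800 m + 5600 m + 24180 m = 69600 m.

69600 m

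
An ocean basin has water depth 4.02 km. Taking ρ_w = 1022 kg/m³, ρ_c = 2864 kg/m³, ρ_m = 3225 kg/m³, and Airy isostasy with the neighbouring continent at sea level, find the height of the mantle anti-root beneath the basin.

20.5 km

By Archimedes' principle applied to the lithosphere: replacing crust with seawater at the top is compensated by replacing crust with mantle at the base: d (ρ_c − ρ_w) = a (ρ_m − ρ_c).
a = d (ρ_c − ρ_w)/(ρ_m − ρ_c) = 4.02 km × 1842/361 = 20.5 km.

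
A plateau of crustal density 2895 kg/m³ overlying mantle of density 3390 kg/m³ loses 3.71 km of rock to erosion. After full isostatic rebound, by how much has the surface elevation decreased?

0.542 km

Rebound u = e ρ_c/ρ_m = 3.71 km × 2895/3390 = 3.168 km.
Net surface drop = e − u = 3.71 km − 3.168 km = e (ρ_m − ρ_c)/ρ_m = 0.542 km.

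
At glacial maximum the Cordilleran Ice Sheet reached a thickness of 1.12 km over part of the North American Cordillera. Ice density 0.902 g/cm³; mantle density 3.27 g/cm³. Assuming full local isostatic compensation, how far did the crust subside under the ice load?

0.309 km

Balancing pressure at the compensation depth: the ice load ρ_ice t is balanced by mantle displaced below, ρ_m s.
s = t ρ_ice / ρ_m = 1.12 km × 0.902/3.27 = 0.309 km.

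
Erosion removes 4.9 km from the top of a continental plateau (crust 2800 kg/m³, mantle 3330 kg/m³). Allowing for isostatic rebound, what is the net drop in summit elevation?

0.78 km

Rebound u = e ρ_c/ρ_m = 4.9 km × 2800/3330 = 4.12 km.
Net surface drop = e − u = 4.9 km − 4.12 km = e (ρ_m − ρ_c)/ρ_m = 0.78 km.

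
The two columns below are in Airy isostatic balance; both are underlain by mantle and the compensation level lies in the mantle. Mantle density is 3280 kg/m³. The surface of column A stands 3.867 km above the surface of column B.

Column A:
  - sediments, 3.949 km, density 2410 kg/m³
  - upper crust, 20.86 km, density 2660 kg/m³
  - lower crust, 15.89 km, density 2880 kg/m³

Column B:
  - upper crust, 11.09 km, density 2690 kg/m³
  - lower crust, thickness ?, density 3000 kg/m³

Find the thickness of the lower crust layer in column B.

12.5 km

Take the compensation level at the base of the deeper column (depth z_c below the surface of column A) and equate Σ ρ_i t_i down to z_c; mantle fills any gap and the z_c terms cancel.
Column A: 3.949×2410 + 20.86×2660 + 15.89×2880 + (z_c − 40.699)×3280
Column B: 3.867×0 + 11.09×2690 + x×3000 + (z_c − 3.867 − 11.09 − x)×3280
The z_c×3280 term appears on both sides and cancels. Collect the known terms of each column as K = Σ(ρt)_known − 3280 × (depth of known layers): K_A = 110767.89 − 3280×40.699 = −22724.83; K_B = 29832.1 − 3280×(3.867 + 11.09) = −19226.86.
Balance: K_A = K_B − x×(3280 − 3000), so x = (K_B − K_A)/(3280 − 3000) = 3497.97/280 = 12.5 km.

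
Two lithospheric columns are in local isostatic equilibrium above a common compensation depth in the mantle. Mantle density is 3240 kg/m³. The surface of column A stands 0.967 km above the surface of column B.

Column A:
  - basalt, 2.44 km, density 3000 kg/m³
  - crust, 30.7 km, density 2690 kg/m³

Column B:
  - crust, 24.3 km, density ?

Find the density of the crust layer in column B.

Take the compensation level at the base of the deeper column (depth z_c below the surface of column A) and equate Σ ρ_i t_i down to z_c; mantle fills any gap and the z_c terms cancel.
Column A: 2.44×3000 + 30.7×2690 + (z_c − 33.14)×3240
Column B: 0.967×0 + 24.3×ρ + (z_c − 0.967 − 24.3)×3240
The z_c×3240 term appears on both sides and cancels. Collect the known terms of each column as K = Σ(ρt)_known − 3240 × (depth of known layers): K_A = 89903 − 3240×33.14 = −17470.6; K_B = 0 − 3240×(0.967 + 24.3) = −81865.08.
Balance: K_A = K_B + 24.3×ρ, so ρ = (K_A − K_B)/24.3 = 64394.5/24.3 = 2650 kg/m³.

2650 kg/m³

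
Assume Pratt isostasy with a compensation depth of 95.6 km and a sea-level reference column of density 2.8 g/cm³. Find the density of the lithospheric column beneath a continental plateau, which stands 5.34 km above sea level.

2.65 g/cm³

Pratt balance: ρ_ref D = ρ (D + h).
ρ = ρ_ref D/(D + h) = 2.8 × 95.6 km/(95.6 km + 5.34 km) = 2.65 g/cm³.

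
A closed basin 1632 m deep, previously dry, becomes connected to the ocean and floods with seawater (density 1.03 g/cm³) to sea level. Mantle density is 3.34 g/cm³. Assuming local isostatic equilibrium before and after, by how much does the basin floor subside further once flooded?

728 m

After flooding the water column is d + s deep. Its weight must equal the weight of mantle displaced by the extra subsidence s: (d + s) ρ_w = s ρ_m.
s = d ρ_w / (ρ_m − ρ_w) = 1632 m × 1.03/(3.34 − 1.03) = 728 m.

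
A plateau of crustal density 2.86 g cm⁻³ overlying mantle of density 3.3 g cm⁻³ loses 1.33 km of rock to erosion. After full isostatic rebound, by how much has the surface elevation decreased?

0.177 km

Rebound u = e ρ_c/ρ_m = 1.33 km × 2.86/3.3 = 1.153 km.
Net surface drop = e − u = 1.33 km − 1.153 km = e (ρ_m − ρ_c)/ρ_m = 0.177 km.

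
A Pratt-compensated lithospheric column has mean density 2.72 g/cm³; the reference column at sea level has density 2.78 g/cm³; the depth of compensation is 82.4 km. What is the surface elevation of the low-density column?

ρ_ref D = ρ (D + h) → h = D (ρ_ref − ρ)/ρ.
h = 82.4 km × (2.78 − 2.72)/2.72 = 1.82 km.

1.82 km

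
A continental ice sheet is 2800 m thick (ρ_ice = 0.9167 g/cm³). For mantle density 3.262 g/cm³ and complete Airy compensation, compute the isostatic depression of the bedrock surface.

Isostatic balance requires: the ice load ρ_ice t is balanced by mantle displaced below, ρ_m s.
s = t ρ_ice / ρ_m = 2800 m × 0.9167/3.262 = 787 m.

787 m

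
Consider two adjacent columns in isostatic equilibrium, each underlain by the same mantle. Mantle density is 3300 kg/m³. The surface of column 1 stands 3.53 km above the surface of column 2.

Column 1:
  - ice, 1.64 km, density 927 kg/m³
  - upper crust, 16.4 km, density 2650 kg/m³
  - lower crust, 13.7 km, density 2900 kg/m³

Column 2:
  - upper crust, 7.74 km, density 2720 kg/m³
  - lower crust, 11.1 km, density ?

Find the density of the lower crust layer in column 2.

Take the compensation level at the base of the deeper column (depth z_c below the surface of column 1) and equate Σ ρ_i t_i down to z_c; mantle fills any gap and the z_c terms cancel.
Column 1: 1.64×927 + 16.4×2650 + 13.7×2900 + (z_c − 31.74)×3300
Column 2: 3.53×0 + 7.74×2720 + 11.1×ρ + (z_c − 3.53 − 18.84)×3300
The z_c×3300 term appears on both sides and cancels. Collect the known terms of each column as K = Σ(ρt)_known − 3300 × (depth of known layers): K_1 = 84710.28 − 3300×31.74 = −20031.72; K_2 = 21052.8 − 3300×(3.53 + 18.84) = −52768.2.
Balance: K_1 = K_2 + 11.1×ρ, so ρ = (K_1 − K_2)/11.1 = 32736.5/11.1 = 2950 kg/m³.

2950 kg/m³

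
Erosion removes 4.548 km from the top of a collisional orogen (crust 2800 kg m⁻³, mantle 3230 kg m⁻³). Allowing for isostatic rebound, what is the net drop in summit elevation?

0.605 km

Rebound u = e ρ_c/ρ_m = 4.548 km × 2800/3230 = 3.943 km.
Net surface drop = e − u = 4.548 km − 3.943 km = e (ρ_m − ρ_c)/ρ_m = 0.605 km.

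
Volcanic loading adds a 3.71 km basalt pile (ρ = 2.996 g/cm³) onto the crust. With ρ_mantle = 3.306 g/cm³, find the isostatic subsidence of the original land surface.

Subaerial loading: s = t ρ_load / ρ_m.
s = 3.71 km × 2.996/3.306 = 3.36 km.

3.36 km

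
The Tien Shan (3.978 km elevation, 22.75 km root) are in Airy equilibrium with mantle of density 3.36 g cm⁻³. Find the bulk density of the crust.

ρ_c h = (ρ_m − ρ_c) r → ρ_c (h + r) = ρ_m r → ρ_c = ρ_m r / (h + r).
ρ_c = 3.36 × 22.75 km / (3.978 km + 22.75 km) = 2.86 g cm⁻³.

2.86 g cm⁻³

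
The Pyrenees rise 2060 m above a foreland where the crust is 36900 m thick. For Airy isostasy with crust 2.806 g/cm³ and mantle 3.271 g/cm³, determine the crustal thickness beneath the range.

51400 m

Root depth r = h ρ_c / (ρ_m − ρ_c) = 2060 m × 2.806 / 0.465 = 12430 m.
Total thickness = T + h + r = 36900 m + 2060 m + 12430 m = 51400 m.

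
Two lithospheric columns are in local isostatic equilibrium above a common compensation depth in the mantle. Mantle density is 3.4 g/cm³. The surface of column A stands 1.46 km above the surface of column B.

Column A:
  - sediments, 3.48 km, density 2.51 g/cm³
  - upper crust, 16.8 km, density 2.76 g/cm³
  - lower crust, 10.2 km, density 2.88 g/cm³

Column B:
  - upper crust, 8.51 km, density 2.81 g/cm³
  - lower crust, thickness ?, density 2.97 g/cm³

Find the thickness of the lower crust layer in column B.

21.3 km

Take the compensation level at the base of the deeper column (depth z_c below the surface of column A) and equate Σ ρ_i t_i down to z_c; mantle fills any gap and the z_c terms cancel.
Column A: 3.48×2.51 + 16.8×2.76 + 10.2×2.88 + (z_c − 30.48)×3.4
Column B: 1.46×0 + 8.51×2.81 + x×2.97 + (z_c − 1.46 − 8.51 − x)×3.4
The z_c×3.4 term appears on both sides and cancels. Collect the known terms of each column as K = Σ(ρt)_known − 3.4 × (depth of known layers): K_A = 84.4788 − 3.4×30.48 = −19.1532; K_B = 23.9131 − 3.4×(1.46 + 8.51) = −9.9849.
Balance: K_A = K_B − x×(3.4 − 2.97), so x = (K_B − K_A)/(3.4 − 2.97) = 9.1683/0.43 = 21.3 km.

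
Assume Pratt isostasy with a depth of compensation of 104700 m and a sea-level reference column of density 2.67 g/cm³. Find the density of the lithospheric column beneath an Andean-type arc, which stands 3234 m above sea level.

2.59 g/cm³

Pratt balance: ρ_ref D = ρ (D + h).
ρ = ρ_ref D/(D + h) = 2.67 × 104700 m/(104700 m + 3234 m) = 2.59 g/cm³.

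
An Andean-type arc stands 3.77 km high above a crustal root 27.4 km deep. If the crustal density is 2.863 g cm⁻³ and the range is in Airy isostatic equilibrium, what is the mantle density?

Airy balance: ρ_c h = (ρ_m − ρ_c) r → ρ_m = ρ_c (1 + h/r).
ρ_m = 2.863 × (1 + 3.77 km/27.4 km) = 3.26 g cm⁻³.

3.26 g cm⁻³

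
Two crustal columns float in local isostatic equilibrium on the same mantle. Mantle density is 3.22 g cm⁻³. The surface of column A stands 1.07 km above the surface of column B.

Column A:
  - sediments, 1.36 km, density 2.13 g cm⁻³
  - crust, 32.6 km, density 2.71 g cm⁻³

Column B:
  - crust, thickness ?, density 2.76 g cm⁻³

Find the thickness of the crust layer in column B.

Take the compensation level at the base of the deeper column (depth z_c below the surface of column A) and equate Σ ρ_i t_i down to z_c; mantle fills any gap and the z_c terms cancel.
Column A: 1.36×2.13 + 32.6×2.71 + (z_c − 33.96)×3.22
Column B: 1.07×0 + x×2.76 + (z_c − 1.07 − 0 − x)×3.22
The z_c×3.22 term appears on both sides and cancels. Collect the known terms of each column as K = Σ(ρt)_known − 3.22 × (depth of known layers): K_A = 91.2428 − 3.22×33.96 = −18.1084; K_B = 0 − 3.22×(1.07 + 0) = −3.4454.
Balance: K_A = K_B − x×(3.22 − 2.76), so x = (K_B − K_A)/(3.22 − 2.76) = 14.663/0.46 = 31.9 km.

31.9 km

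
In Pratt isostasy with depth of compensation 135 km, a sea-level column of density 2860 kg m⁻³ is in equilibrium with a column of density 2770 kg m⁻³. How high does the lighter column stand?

ρ_ref D = ρ (D + h) → h = D (ρ_ref − ρ)/ρ.
h = 135 km × (2860 − 2770)/2770 = 4.39 km.

4.39 km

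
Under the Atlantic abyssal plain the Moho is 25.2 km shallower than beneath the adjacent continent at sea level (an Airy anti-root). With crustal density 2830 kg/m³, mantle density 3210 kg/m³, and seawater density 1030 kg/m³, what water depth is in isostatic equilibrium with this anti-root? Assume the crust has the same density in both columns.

Replacing a thickness d of crust by seawater at the top must be balanced by replacing crust with mantle at the base: d (ρ_c − ρ_w) = a (ρ_m − ρ_c).
d = a (ρ_m − ρ_c)/(ρ_c − ρ_w) = 25.2 km × 380/1800 = 5.32 km.

5.32 km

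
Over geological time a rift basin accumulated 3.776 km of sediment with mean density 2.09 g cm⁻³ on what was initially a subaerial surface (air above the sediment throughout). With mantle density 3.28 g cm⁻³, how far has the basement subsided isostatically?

Subaerial load: s = t ρ_sed / ρ_m = 3.776 km × 2.09/3.28 = 2.41 km.

2.41 km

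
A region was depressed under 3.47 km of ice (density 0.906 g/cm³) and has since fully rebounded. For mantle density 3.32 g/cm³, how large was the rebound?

0.947 km

Removing the load lets mantle flow back in; uplift u satisfies ρ_ice t = ρ_m u.
u = t ρ_ice/ρ_m = 3.47 km × 0.906/3.32 = 0.947 km.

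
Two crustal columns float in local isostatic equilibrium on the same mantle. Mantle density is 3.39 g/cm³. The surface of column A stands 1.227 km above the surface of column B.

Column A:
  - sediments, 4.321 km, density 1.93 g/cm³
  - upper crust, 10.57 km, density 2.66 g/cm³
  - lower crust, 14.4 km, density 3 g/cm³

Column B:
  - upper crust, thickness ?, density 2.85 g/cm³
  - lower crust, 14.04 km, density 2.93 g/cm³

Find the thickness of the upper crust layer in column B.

Take the compensation level at the base of the deeper column (depth z_c below the surface of column A) and equate Σ ρ_i t_i down to z_c; mantle fills any gap and the z_c terms cancel.
Column A: 4.321×1.93 + 10.57×2.66 + 14.4×3 + (z_c − 29.291)×3.39
Column B: 1.227×0 + x×2.85 + 14.04×2.93 + (z_c − 1.227 − 14.04 − x)×3.39
The z_c×3.39 term appears on both sides and cancels. Collect the known terms of each column as K = Σ(ρt)_known − 3.39 × (depth of known layers): K_A = 79.65573 − 3.39×29.291 = −19.64076; K_B = 41.1372 − 3.39×(1.227 + 14.04) = −10.61793.
Balance: K_A = K_B − x×(3.39 − 2.85), so x = (K_B − K_A)/(3.39 − 2.85) = 9.02283/0.54 = 16.7 km.

16.7 km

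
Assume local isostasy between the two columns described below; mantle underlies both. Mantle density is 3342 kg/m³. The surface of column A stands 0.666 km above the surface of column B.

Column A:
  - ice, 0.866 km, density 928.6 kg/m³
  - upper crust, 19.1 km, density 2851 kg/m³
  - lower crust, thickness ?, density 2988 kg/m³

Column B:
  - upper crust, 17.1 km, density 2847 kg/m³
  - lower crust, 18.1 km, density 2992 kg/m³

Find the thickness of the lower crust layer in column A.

15.7 km

Take the compensation level at the base of the deeper column (depth z_c below the surface of column A) and equate Σ ρ_i t_i down to z_c; mantle fills any gap and the z_c terms cancel.
Column A: 0.866×928.6 + 19.1×2851 + x×2988 + (z_c − 19.966 − x)×3342
Column B: 0.666×0 + 17.1×2847 + 18.1×2992 + (z_c − 0.666 − 35.2)×3342
The z_c×3342 term appears on both sides and cancels. Collect the known terms of each column as K = Σ(ρt)_known − 3342 × (depth of known layers): K_A = 55258.2676 − 3342×19.966 = −11468.1044; K_B = 102838.9 − 3342×(0.666 + 35.2) = −17025.272.
Balance: K_A − x×(3342 − 2988) = K_B, so x = (K_A − K_B)/(3342 − 2988) = 5557.17/354 = 15.7 km.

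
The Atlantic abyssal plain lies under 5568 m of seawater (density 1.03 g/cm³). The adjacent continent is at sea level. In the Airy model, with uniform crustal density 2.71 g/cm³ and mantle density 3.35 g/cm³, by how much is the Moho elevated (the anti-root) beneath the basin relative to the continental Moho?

By Archimedes' principle applied to the lithosphere: replacing crust with seawater at the top is compensated by replacing crust with mantle at the base: d (ρ_c − ρ_w) = a (ρ_m − ρ_c).
a = d (ρ_c − ρ_w)/(ρ_m − ρ_c) = 5568 m × 1.68/0.64 = 14600 m.

14600 m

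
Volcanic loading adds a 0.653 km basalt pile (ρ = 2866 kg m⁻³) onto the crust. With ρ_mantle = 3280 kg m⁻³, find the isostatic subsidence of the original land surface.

0.571 km

Subaerial loading: s = t ρ_load / ρ_m.
s = 0.653 km × 2866/3280 = 0.571 km.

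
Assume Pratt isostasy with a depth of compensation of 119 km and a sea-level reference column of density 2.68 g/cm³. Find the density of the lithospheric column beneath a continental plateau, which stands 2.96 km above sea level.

Pratt balance: ρ_ref D = ρ (D + h).
ρ = ρ_ref D/(D + h) = 2.68 × 119 km/(119 km + 2.96 km) = 2.61 g/cm³.

2.61 g/cm³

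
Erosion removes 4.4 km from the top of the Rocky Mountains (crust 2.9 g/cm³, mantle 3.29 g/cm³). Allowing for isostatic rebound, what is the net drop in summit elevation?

Rebound u = e ρ_c/ρ_m = 4.4 km × 2.9/3.29 = 3.878 km.
Net surface drop = e − u = 4.4 km − 3.878 km = e (ρ_m − ρ_c)/ρ_m = 0.522 km.

0.522 km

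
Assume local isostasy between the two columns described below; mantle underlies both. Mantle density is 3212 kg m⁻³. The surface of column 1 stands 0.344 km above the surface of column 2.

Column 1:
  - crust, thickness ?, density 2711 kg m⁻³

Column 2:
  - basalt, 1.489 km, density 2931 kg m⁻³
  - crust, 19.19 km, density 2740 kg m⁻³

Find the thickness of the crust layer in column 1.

Take the compensation level at the base of the deeper column (depth z_c below the surface of column 1) and equate Σ ρ_i t_i down to z_c; mantle fills any gap and the z_c terms cancel.
Column 1: x×2711 + (z_c − 0 − x)×3212
Column 2: 0.344×0 + 1.489×2931 + 19.19×2740 + (z_c − 0.344 − 20.679)×3212
The z_c×3212 term appears on both sides and cancels. Collect the known terms of each column as K = Σ(ρt)_known − 3212 × (depth of known layers): K_1 = 0 − 3212×0 = 0; K_2 = 56944.859 − 3212×(0.344 + 20.679) = −10581.017.
Balance: K_1 − x×(3212 − 2711) = K_2, so x = (K_1 − K_2)/(3212 − 2711) = 10581/501 = 21.1 km.

21.1 km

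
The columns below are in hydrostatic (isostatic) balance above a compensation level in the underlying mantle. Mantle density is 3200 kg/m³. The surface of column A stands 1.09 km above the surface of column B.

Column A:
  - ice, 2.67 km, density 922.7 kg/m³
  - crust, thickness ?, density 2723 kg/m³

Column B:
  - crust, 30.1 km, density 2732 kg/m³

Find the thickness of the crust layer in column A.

Take the compensation level at the base of the deeper column (depth z_c below the surface of column A) and equate Σ ρ_i t_i down to z_c; mantle fills any gap and the z_c terms cancel.
Column A: 2.67×922.7 + x×2723 + (z_c − 2.67 − x)×3200
Column B: 1.09×0 + 30.1×2732 + (z_c − 1.09 − 30.1)×3200
The z_c×3200 term appears on both sides and cancels. Collect the known terms of each column as K = Σ(ρt)_known − 3200 × (depth of known layers): K_A = 2463.609 − 3200×2.67 = −6080.391; K_B = 82233.2 − 3200×(1.09 + 30.1) = −17574.8.
Balance: K_A − x×(3200 − 2723) = K_B, so x = (K_A − K_B)/(3200 − 2723) = 11494.4/477 = 24.1 km.

24.1 km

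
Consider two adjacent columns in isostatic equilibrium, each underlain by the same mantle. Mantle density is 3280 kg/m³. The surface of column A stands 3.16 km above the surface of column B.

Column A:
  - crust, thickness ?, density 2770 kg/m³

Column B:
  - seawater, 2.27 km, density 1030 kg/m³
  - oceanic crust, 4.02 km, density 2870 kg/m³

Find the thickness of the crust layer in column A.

33.6 km

Take the compensation level at the base of the deeper column (depth z_c below the surface of column A) and equate Σ ρ_i t_i down to z_c; mantle fills any gap and the z_c terms cancel.
Column A: x×2770 + (z_c − 0 − x)×3280
Column B: 3.16×0 + 2.27×1030 + 4.02×2870 + (z_c − 3.16 − 6.29)×3280
The z_c×3280 term appears on both sides and cancels. Collect the known terms of each column as K = Σ(ρt)_known − 3280 × (depth of known layers): K_A = 0 − 3280×0 = 0; K_B = 13875.5 − 3280×(3.16 + 6.29) = −17120.5.
Balance: K_A − x×(3280 − 2770) = K_B, so x = (K_A − K_B)/(3280 − 2770) = 17120.5/510 = 33.6 km.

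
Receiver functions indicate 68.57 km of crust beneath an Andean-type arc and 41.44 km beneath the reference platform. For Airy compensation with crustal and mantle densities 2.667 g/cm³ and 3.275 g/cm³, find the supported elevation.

5.04 km

Excess crust Δ = 68.57 km − 41.44 km = 27.13 km, split between elevation h and root r with h + r = Δ.
Airy balance ρ_c h = (ρ_m − ρ_c) r gives r = h ρ_c/(ρ_m − ρ_c), so h (1 + ρ_c/(ρ_m − ρ_c)) = Δ, i.e. h = Δ (ρ_m − ρ_c)/ρ_m.
h = 27.13 km × 0.608/3.275 = 5.04 km.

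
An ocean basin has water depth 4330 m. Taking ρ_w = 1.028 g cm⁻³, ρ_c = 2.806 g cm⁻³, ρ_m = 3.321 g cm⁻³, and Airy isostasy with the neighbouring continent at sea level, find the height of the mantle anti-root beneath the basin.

Isostatic balance requires: replacing crust with seawater at the top is compensated by replacing crust with mantle at the base: d (ρ_c − ρ_w) = a (ρ_m − ρ_c).
a = d (ρ_c − ρ_w)/(ρ_m − ρ_c) = 4330 m × 1.778/0.515 = 14900 m.

14900 m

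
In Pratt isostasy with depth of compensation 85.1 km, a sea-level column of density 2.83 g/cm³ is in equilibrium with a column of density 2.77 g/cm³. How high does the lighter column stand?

ρ_ref D = ρ (D + h) → h = D (ρ_ref − ρ)/ρ.
h = 85.1 km × (2.83 − 2.77)/2.77 = 1.84 km.

1.84 km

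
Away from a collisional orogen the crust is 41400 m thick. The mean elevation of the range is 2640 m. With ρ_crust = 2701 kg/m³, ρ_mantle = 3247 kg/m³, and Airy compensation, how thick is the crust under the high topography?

Root depth r = h ρ_c / (ρ_m − ρ_c) = 2640 m × 2701 / 546 = 13060 m.
Total thickness = T + h + r = 41400 m + 2640 m + 13060 m = 57100 m.

57100 m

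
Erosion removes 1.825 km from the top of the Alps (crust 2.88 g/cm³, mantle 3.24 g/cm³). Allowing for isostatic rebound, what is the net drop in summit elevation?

Rebound u = e ρ_c/ρ_m = 1.825 km × 2.88/3.24 = 1.622 km.
Net surface drop = e − u = 1.825 km − 1.622 km = e (ρ_m − ρ_c)/ρ_m = 0.203 km.

0.203 km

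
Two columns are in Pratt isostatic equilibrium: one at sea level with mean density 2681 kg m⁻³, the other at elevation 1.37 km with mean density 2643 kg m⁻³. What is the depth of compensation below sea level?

95.3 km

ρ_ref D = ρ (D + h) → D (ρ_ref − ρ) = ρ h.
D = ρ h/(ρ_ref − ρ) = 2643 × 1.37 km/(2681 − 2643) = 95.3 km.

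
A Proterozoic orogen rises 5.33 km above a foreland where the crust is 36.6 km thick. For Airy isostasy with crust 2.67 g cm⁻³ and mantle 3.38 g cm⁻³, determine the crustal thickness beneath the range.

Root depth r = h ρ_c / (ρ_m − ρ_c) = 5.33 km × 2.67 / 0.71 = 20.04 km.
Total thickness = T + h + r = 36.6 km + 5.33 km + 20.04 km = 62 km.

62 km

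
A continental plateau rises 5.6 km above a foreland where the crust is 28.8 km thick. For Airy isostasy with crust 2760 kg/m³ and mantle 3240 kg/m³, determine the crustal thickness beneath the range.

Root depth r = h ρ_c / (ρ_m − ρ_c) = 5.6 km × 2760 / 480 = 32.2 km.
Total thickness = T + h + r = 28.8 km + 5.6 km + 32.2 km = 66.6 km.

66.6 km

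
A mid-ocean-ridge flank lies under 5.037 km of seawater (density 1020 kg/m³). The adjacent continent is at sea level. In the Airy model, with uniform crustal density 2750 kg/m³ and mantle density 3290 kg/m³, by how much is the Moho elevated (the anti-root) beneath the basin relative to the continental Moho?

By Archimedes' principle applied to the lithosphere: replacing crust with seawater at the top is compensated by replacing crust with mantle at the base: d (ρ_c − ρ_w) = a (ρ_m − ρ_c).
a = d (ρ_c − ρ_w)/(ρ_m − ρ_c) = 5.037 km × 1730/540 = 16.1 km.

16.1 km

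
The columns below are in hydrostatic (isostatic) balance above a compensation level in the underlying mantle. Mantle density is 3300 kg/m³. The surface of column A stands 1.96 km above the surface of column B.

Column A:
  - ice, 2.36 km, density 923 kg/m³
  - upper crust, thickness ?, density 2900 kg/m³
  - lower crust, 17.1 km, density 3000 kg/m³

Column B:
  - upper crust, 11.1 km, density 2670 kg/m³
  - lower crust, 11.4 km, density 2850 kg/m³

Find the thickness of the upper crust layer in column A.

19.6 km

Take the compensation level at the base of the deeper column (depth z_c below the surface of column A) and equate Σ ρ_i t_i down to z_c; mantle fills any gap and the z_c terms cancel.
Column A: 2.36×923 + x×2900 + 17.1×3000 + (z_c − 19.46 − x)×3300
Column B: 1.96×0 + 11.1×2670 + 11.4×2850 + (z_c − 1.96 − 22.5)×3300
The z_c×3300 term appears on both sides and cancels. Collect the known terms of each column as K = Σ(ρt)_known − 3300 × (depth of known layers): K_A = 53478.28 − 3300×19.46 = −10739.72; K_B = 62127 − 3300×(1.96 + 22.5) = −18591.
Balance: K_A − x×(3300 − 2900) = K_B, so x = (K_A − K_B)/(3300 − 2900) = 7851.28/400 = 19.6 km.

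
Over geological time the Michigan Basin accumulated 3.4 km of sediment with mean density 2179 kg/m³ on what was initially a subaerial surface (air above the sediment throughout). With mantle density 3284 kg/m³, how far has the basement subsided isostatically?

Subaerial load: s = t ρ_sed / ρ_m = 3.4 km × 2179/3284 = 2.26 km.

2.26 km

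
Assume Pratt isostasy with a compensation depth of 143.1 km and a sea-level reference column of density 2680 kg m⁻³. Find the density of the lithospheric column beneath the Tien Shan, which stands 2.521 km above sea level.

Pratt balance: ρ_ref D = ρ (D + h).
ρ = ρ_ref D/(D + h) = 2680 × 143.1 km/(143.1 km + 2.521 km) = 2630 kg m⁻³.

2630 kg m⁻³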